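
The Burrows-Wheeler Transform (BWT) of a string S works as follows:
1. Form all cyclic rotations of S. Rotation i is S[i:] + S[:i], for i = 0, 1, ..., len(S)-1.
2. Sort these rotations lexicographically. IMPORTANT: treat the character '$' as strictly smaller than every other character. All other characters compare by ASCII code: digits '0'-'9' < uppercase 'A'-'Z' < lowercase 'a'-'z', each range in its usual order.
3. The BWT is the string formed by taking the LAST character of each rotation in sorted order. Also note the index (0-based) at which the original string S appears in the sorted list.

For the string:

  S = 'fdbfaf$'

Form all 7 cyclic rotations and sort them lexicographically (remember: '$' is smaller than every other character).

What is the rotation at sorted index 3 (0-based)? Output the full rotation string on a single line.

Answer: dbfaf$f

Derivation:
All 7 rotations (rotation i = S[i:]+S[:i]):
  rot[0] = fdbfaf$
  rot[1] = dbfaf$f
  rot[2] = bfaf$fd
  rot[3] = faf$fdb
  rot[4] = af$fdbf
  rot[5] = f$fdbfa
  rot[6] = $fdbfaf
Sorted (with $ < everything):
  sorted[0] = $fdbfaf
  sorted[1] = af$fdbf
  sorted[2] = bfaf$fd
  sorted[3] = dbfaf$f
  sorted[4] = f$fdbfa
  sorted[5] = faf$fdb
  sorted[6] = fdbfaf$
sorted[3] = dbfaf$f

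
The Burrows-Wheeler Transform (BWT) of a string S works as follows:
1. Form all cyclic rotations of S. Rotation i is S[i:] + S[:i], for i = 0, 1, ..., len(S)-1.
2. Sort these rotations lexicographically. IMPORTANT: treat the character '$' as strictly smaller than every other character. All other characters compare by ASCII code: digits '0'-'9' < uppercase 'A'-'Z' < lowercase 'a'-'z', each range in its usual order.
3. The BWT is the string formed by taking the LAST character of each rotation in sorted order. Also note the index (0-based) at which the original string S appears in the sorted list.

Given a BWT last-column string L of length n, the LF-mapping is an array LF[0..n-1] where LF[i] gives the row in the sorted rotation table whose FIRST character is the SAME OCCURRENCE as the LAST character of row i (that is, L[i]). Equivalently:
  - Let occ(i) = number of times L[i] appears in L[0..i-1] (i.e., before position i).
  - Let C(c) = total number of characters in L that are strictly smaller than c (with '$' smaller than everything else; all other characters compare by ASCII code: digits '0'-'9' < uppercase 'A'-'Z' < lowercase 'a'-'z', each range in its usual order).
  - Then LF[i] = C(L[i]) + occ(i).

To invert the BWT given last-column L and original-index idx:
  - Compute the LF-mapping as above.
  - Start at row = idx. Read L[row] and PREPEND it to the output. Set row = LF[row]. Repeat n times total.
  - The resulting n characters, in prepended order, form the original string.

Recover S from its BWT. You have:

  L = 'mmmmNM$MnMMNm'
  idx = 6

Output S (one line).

LF mapping: 7 8 9 10 5 1 0 2 12 3 4 6 11
Walk LF starting at row 6, prepending L[row]:
  step 1: row=6, L[6]='$', prepend. Next row=LF[6]=0
  step 2: row=0, L[0]='m', prepend. Next row=LF[0]=7
  step 3: row=7, L[7]='M', prepend. Next row=LF[7]=2
  step 4: row=2, L[2]='m', prepend. Next row=LF[2]=9
  step 5: row=9, L[9]='M', prepend. Next row=LF[9]=3
  step 6: row=3, L[3]='m', prepend. Next row=LF[3]=10
  step 7: row=10, L[10]='M', prepend. Next row=LF[10]=4
  step 8: row=4, L[4]='N', prepend. Next row=LF[4]=5
  step 9: row=5, L[5]='M', prepend. Next row=LF[5]=1
  step 10: row=1, L[1]='m', prepend. Next row=LF[1]=8
  step 11: row=8, L[8]='n', prepend. Next row=LF[8]=12
  step 12: row=12, L[12]='m', prepend. Next row=LF[12]=11
  step 13: row=11, L[11]='N', prepend. Next row=LF[11]=6
Reversed output: NmnmMNMmMmMm$

Answer: NmnmMNMmMmMm$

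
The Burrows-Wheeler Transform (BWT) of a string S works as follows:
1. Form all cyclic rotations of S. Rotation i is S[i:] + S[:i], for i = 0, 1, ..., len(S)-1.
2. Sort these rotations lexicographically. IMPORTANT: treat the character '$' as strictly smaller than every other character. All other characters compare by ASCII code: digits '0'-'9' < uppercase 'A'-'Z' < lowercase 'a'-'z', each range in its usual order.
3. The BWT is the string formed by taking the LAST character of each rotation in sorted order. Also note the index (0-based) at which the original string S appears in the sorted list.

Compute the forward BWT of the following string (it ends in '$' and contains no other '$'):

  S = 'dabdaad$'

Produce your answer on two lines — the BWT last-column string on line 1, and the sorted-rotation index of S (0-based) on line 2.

All 8 rotations (rotation i = S[i:]+S[:i]):
  rot[0] = dabdaad$
  rot[1] = abdaad$d
  rot[2] = bdaad$da
  rot[3] = daad$dab
  rot[4] = aad$dabd
  rot[5] = ad$dabda
  rot[6] = d$dabdaa
  rot[7] = $dabdaad
Sorted (with $ < everything):
  sorted[0] = $dabdaad  (last char: 'd')
  sorted[1] = aad$dabd  (last char: 'd')
  sorted[2] = abdaad$d  (last char: 'd')
  sorted[3] = ad$dabda  (last char: 'a')
  sorted[4] = bdaad$da  (last char: 'a')
  sorted[5] = d$dabdaa  (last char: 'a')
  sorted[6] = daad$dab  (last char: 'b')
  sorted[7] = dabdaad$  (last char: '$')
Last column: dddaaab$
Original string S is at sorted index 7

Answer: dddaaab$
7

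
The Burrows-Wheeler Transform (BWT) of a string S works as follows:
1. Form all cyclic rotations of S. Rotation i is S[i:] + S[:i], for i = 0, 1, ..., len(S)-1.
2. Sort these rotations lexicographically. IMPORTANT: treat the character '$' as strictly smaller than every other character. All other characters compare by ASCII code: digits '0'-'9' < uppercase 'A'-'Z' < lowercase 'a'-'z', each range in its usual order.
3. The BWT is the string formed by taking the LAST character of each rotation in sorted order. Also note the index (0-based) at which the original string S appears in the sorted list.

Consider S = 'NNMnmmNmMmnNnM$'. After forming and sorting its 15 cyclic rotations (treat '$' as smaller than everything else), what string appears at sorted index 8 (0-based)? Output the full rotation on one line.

All 15 rotations (rotation i = S[i:]+S[:i]):
  rot[0] = NNMnmmNmMmnNnM$
  rot[1] = NMnmmNmMmnNnM$N
  rot[2] = MnmmNmMmnNnM$NN
  rot[3] = nmmNmMmnNnM$NNM
  rot[4] = mmNmMmnNnM$NNMn
  rot[5] = mNmMmnNnM$NNMnm
  rot[6] = NmMmnNnM$NNMnmm
  rot[7] = mMmnNnM$NNMnmmN
  rot[8] = MmnNnM$NNMnmmNm
  rot[9] = mnNnM$NNMnmmNmM
  rot[10] = nNnM$NNMnmmNmMm
  rot[11] = NnM$NNMnmmNmMmn
  rot[12] = nM$NNMnmmNmMmnN
  rot[13] = M$NNMnmmNmMmnNn
  rot[14] = $NNMnmmNmMmnNnM
Sorted (with $ < everything):
  sorted[0] = $NNMnmmNmMmnNnM
  sorted[1] = M$NNMnmmNmMmnNn
  sorted[2] = MmnNnM$NNMnmmNm
  sorted[3] = MnmmNmMmnNnM$NN
  sorted[4] = NMnmmNmMmnNnM$N
  sorted[5] = NNMnmmNmMmnNnM$
  sorted[6] = NmMmnNnM$NNMnmm
  sorted[7] = NnM$NNMnmmNmMmn
  sorted[8] = mMmnNnM$NNMnmmN
  sorted[9] = mNmMmnNnM$NNMnm
  sorted[10] = mmNmMmnNnM$NNMn
  sorted[11] = mnNnM$NNMnmmNmM
  sorted[12] = nM$NNMnmmNmMmnN
  sorted[13] = nNnM$NNMnmmNmMm
  sorted[14] = nmmNmMmnNnM$NNM
sorted[8] = mMmnNnM$NNMnmmN

Answer: mMmnNnM$NNMnmmN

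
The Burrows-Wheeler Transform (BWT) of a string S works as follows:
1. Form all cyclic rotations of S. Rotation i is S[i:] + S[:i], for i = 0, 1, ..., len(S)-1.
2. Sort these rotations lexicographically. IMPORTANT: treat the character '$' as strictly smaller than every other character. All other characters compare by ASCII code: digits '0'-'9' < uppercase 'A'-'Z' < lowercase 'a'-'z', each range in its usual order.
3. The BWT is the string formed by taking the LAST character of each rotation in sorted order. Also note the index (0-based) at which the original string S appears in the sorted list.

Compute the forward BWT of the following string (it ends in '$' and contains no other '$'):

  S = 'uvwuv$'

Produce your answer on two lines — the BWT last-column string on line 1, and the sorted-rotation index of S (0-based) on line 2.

Answer: vw$uuv
2

Derivation:
All 6 rotations (rotation i = S[i:]+S[:i]):
  rot[0] = uvwuv$
  rot[1] = vwuv$u
  rot[2] = wuv$uv
  rot[3] = uv$uvw
  rot[4] = v$uvwu
  rot[5] = $uvwuv
Sorted (with $ < everything):
  sorted[0] = $uvwuv  (last char: 'v')
  sorted[1] = uv$uvw  (last char: 'w')
  sorted[2] = uvwuv$  (last char: '$')
  sorted[3] = v$uvwu  (last char: 'u')
  sorted[4] = vwuv$u  (last char: 'u')
  sorted[5] = wuv$uv  (last char: 'v')
Last column: vw$uuv
Original string S is at sorted index 2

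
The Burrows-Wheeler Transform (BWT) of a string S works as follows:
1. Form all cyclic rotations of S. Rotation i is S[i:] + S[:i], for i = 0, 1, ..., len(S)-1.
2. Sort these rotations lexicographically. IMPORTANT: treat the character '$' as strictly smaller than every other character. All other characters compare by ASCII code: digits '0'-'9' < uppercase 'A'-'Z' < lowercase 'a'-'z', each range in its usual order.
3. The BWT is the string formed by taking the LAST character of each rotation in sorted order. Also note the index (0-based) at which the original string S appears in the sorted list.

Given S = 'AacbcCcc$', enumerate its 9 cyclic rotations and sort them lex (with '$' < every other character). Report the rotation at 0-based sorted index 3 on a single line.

Answer: acbcCcc$A

Derivation:
All 9 rotations (rotation i = S[i:]+S[:i]):
  rot[0] = AacbcCcc$
  rot[1] = acbcCcc$A
  rot[2] = cbcCcc$Aa
  rot[3] = bcCcc$Aac
  rot[4] = cCcc$Aacb
  rot[5] = Ccc$Aacbc
  rot[6] = cc$AacbcC
  rot[7] = c$AacbcCc
  rot[8] = $AacbcCcc
Sorted (with $ < everything):
  sorted[0] = $AacbcCcc
  sorted[1] = AacbcCcc$
  sorted[2] = Ccc$Aacbc
  sorted[3] = acbcCcc$A
  sorted[4] = bcCcc$Aac
  sorted[5] = c$AacbcCc
  sorted[6] = cCcc$Aacb
  sorted[7] = cbcCcc$Aa
  sorted[8] = cc$AacbcC
sorted[3] = acbcCcc$A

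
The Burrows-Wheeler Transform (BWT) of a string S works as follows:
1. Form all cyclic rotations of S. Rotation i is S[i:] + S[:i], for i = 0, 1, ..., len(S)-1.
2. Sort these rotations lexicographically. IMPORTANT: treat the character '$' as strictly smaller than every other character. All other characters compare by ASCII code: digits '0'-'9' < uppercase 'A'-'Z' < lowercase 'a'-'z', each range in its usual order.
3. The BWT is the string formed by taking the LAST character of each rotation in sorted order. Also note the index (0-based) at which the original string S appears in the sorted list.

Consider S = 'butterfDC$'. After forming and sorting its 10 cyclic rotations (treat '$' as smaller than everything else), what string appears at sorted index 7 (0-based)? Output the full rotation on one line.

Answer: terfDC$but

Derivation:
All 10 rotations (rotation i = S[i:]+S[:i]):
  rot[0] = butterfDC$
  rot[1] = utterfDC$b
  rot[2] = tterfDC$bu
  rot[3] = terfDC$but
  rot[4] = erfDC$butt
  rot[5] = rfDC$butte
  rot[6] = fDC$butter
  rot[7] = DC$butterf
  rot[8] = C$butterfD
  rot[9] = $butterfDC
Sorted (with $ < everything):
  sorted[0] = $butterfDC
  sorted[1] = C$butterfD
  sorted[2] = DC$butterf
  sorted[3] = butterfDC$
  sorted[4] = erfDC$butt
  sorted[5] = fDC$butter
  sorted[6] = rfDC$butte
  sorted[7] = terfDC$but
  sorted[8] = tterfDC$bu
  sorted[9] = utterfDC$b
sorted[7] = terfDC$but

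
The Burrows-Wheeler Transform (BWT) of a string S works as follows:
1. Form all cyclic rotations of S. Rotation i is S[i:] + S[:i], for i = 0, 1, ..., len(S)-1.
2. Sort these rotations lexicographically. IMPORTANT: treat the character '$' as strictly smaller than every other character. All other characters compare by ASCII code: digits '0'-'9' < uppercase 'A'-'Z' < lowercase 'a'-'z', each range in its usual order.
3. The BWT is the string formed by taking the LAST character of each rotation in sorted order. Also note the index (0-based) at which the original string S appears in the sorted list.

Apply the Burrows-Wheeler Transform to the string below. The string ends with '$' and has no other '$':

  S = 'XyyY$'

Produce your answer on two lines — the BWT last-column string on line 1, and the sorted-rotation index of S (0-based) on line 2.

Answer: Y$yyX
1

Derivation:
All 5 rotations (rotation i = S[i:]+S[:i]):
  rot[0] = XyyY$
  rot[1] = yyY$X
  rot[2] = yY$Xy
  rot[3] = Y$Xyy
  rot[4] = $XyyY
Sorted (with $ < everything):
  sorted[0] = $XyyY  (last char: 'Y')
  sorted[1] = XyyY$  (last char: '$')
  sorted[2] = Y$Xyy  (last char: 'y')
  sorted[3] = yY$Xy  (last char: 'y')
  sorted[4] = yyY$X  (last char: 'X')
Last column: Y$yyX
Original string S is at sorted index 1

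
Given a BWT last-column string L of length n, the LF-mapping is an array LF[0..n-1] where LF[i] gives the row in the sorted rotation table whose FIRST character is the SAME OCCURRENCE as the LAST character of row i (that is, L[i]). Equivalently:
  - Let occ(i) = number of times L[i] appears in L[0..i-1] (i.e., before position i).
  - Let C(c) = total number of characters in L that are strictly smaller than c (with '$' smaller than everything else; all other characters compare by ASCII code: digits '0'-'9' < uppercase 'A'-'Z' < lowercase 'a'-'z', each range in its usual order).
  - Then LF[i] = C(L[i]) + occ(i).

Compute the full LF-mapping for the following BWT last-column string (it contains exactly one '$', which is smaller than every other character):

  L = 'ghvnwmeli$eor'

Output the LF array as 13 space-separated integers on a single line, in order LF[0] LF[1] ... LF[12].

Answer: 3 4 11 8 12 7 1 6 5 0 2 9 10

Derivation:
Char counts: '$':1, 'e':2, 'g':1, 'h':1, 'i':1, 'l':1, 'm':1, 'n':1, 'o':1, 'r':1, 'v':1, 'w':1
C (first-col start): C('$')=0, C('e')=1, C('g')=3, C('h')=4, C('i')=5, C('l')=6, C('m')=7, C('n')=8, C('o')=9, C('r')=10, C('v')=11, C('w')=12
L[0]='g': occ=0, LF[0]=C('g')+0=3+0=3
L[1]='h': occ=0, LF[1]=C('h')+0=4+0=4
L[2]='v': occ=0, LF[2]=C('v')+0=11+0=11
L[3]='n': occ=0, LF[3]=C('n')+0=8+0=8
L[4]='w': occ=0, LF[4]=C('w')+0=12+0=12
L[5]='m': occ=0, LF[5]=C('m')+0=7+0=7
L[6]='e': occ=0, LF[6]=C('e')+0=1+0=1
L[7]='l': occ=0, LF[7]=C('l')+0=6+0=6
L[8]='i': occ=0, LF[8]=C('i')+0=5+0=5
L[9]='$': occ=0, LF[9]=C('$')+0=0+0=0
L[10]='e': occ=1, LF[10]=C('e')+1=1+1=2
L[11]='o': occ=0, LF[11]=C('o')+0=9+0=9
L[12]='r': occ=0, LF[12]=C('r')+0=10+0=10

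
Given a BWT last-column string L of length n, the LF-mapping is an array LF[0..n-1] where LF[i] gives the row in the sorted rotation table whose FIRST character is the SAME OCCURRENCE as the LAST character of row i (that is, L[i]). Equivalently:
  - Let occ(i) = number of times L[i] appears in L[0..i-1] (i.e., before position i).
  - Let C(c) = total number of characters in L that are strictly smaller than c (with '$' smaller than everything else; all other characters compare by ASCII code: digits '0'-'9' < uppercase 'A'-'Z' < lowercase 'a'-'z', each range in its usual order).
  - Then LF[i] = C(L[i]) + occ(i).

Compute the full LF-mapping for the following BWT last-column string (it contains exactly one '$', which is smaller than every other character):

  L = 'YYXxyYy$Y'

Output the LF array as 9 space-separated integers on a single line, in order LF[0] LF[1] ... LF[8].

Answer: 2 3 1 6 7 4 8 0 5

Derivation:
Char counts: '$':1, 'X':1, 'Y':4, 'x':1, 'y':2
C (first-col start): C('$')=0, C('X')=1, C('Y')=2, C('x')=6, C('y')=7
L[0]='Y': occ=0, LF[0]=C('Y')+0=2+0=2
L[1]='Y': occ=1, LF[1]=C('Y')+1=2+1=3
L[2]='X': occ=0, LF[2]=C('X')+0=1+0=1
L[3]='x': occ=0, LF[3]=C('x')+0=6+0=6
L[4]='y': occ=0, LF[4]=C('y')+0=7+0=7
L[5]='Y': occ=2, LF[5]=C('Y')+2=2+2=4
L[6]='y': occ=1, LF[6]=C('y')+1=7+1=8
L[7]='$': occ=0, LF[7]=C('$')+0=0+0=0
L[8]='Y': occ=3, LF[8]=C('Y')+3=2+3=5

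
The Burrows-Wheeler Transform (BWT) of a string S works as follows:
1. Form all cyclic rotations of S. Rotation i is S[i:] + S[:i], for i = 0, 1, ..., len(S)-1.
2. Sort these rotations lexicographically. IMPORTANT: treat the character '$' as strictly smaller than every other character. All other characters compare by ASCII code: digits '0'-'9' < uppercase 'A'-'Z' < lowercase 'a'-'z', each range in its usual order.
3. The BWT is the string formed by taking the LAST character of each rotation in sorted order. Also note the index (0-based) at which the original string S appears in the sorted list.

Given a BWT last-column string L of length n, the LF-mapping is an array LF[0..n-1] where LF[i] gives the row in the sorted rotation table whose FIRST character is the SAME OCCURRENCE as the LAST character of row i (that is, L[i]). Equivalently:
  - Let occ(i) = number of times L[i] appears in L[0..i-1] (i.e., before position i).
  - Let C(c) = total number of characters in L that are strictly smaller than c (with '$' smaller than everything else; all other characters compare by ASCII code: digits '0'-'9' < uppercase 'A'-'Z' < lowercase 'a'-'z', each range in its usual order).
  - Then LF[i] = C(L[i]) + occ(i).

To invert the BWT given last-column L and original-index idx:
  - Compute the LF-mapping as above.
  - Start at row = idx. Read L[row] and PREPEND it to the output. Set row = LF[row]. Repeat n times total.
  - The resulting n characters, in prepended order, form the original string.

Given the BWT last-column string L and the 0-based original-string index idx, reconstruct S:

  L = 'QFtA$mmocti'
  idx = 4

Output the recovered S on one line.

Answer: committFAQ$

Derivation:
LF mapping: 3 2 9 1 0 6 7 8 4 10 5
Walk LF starting at row 4, prepending L[row]:
  step 1: row=4, L[4]='$', prepend. Next row=LF[4]=0
  step 2: row=0, L[0]='Q', prepend. Next row=LF[0]=3
  step 3: row=3, L[3]='A', prepend. Next row=LF[3]=1
  step 4: row=1, L[1]='F', prepend. Next row=LF[1]=2
  step 5: row=2, L[2]='t', prepend. Next row=LF[2]=9
  step 6: row=9, L[9]='t', prepend. Next row=LF[9]=10
  step 7: row=10, L[10]='i', prepend. Next row=LF[10]=5
  step 8: row=5, L[5]='m', prepend. Next row=LF[5]=6
  step 9: row=6, L[6]='m', prepend. Next row=LF[6]=7
  step 10: row=7, L[7]='o', prepend. Next row=LF[7]=8
  step 11: row=8, L[8]='c', prepend. Next row=LF[8]=4
Reversed output: committFAQ$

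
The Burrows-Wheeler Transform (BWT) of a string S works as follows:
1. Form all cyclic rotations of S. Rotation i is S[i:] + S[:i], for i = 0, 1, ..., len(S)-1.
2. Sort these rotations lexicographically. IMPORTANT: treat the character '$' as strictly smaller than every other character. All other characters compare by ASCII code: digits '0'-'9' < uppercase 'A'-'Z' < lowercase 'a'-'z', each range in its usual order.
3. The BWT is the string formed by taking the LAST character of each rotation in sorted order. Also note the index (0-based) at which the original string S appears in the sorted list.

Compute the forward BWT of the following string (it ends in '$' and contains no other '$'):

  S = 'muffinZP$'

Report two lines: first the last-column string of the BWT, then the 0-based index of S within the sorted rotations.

All 9 rotations (rotation i = S[i:]+S[:i]):
  rot[0] = muffinZP$
  rot[1] = uffinZP$m
  rot[2] = ffinZP$mu
  rot[3] = finZP$muf
  rot[4] = inZP$muff
  rot[5] = nZP$muffi
  rot[6] = ZP$muffin
  rot[7] = P$muffinZ
  rot[8] = $muffinZP
Sorted (with $ < everything):
  sorted[0] = $muffinZP  (last char: 'P')
  sorted[1] = P$muffinZ  (last char: 'Z')
  sorted[2] = ZP$muffin  (last char: 'n')
  sorted[3] = ffinZP$mu  (last char: 'u')
  sorted[4] = finZP$muf  (last char: 'f')
  sorted[5] = inZP$muff  (last char: 'f')
  sorted[6] = muffinZP$  (last char: '$')
  sorted[7] = nZP$muffi  (last char: 'i')
  sorted[8] = uffinZP$m  (last char: 'm')
Last column: PZnuff$im
Original string S is at sorted index 6

Answer: PZnuff$im
6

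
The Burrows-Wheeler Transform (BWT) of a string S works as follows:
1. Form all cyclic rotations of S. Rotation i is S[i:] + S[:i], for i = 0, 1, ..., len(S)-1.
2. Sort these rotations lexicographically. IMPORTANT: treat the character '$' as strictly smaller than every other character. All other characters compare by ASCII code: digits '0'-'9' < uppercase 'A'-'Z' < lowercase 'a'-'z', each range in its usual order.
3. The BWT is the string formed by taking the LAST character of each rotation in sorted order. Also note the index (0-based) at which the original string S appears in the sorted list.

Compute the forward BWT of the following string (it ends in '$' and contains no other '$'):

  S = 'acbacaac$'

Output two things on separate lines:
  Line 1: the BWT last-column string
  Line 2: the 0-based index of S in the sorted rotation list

Answer: ccab$caaa
4

Derivation:
All 9 rotations (rotation i = S[i:]+S[:i]):
  rot[0] = acbacaac$
  rot[1] = cbacaac$a
  rot[2] = bacaac$ac
  rot[3] = acaac$acb
  rot[4] = caac$acba
  rot[5] = aac$acbac
  rot[6] = ac$acbaca
  rot[7] = c$acbacaa
  rot[8] = $acbacaac
Sorted (with $ < everything):
  sorted[0] = $acbacaac  (last char: 'c')
  sorted[1] = aac$acbac  (last char: 'c')
  sorted[2] = ac$acbaca  (last char: 'a')
  sorted[3] = acaac$acb  (last char: 'b')
  sorted[4] = acbacaac$  (last char: '$')
  sorted[5] = bacaac$ac  (last char: 'c')
  sorted[6] = c$acbacaa  (last char: 'a')
  sorted[7] = caac$acba  (last char: 'a')
  sorted[8] = cbacaac$a  (last char: 'a')
Last column: ccab$caaa
Original string S is at sorted index 4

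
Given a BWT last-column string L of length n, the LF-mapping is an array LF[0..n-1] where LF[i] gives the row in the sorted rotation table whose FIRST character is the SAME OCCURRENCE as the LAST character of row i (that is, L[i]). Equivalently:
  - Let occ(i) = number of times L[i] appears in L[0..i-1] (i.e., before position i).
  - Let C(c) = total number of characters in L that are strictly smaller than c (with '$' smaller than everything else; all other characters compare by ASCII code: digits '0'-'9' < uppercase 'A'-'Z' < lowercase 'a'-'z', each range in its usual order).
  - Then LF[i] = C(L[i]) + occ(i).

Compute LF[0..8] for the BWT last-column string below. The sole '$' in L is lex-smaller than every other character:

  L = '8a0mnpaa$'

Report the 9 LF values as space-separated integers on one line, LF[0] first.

Char counts: '$':1, '0':1, '8':1, 'a':3, 'm':1, 'n':1, 'p':1
C (first-col start): C('$')=0, C('0')=1, C('8')=2, C('a')=3, C('m')=6, C('n')=7, C('p')=8
L[0]='8': occ=0, LF[0]=C('8')+0=2+0=2
L[1]='a': occ=0, LF[1]=C('a')+0=3+0=3
L[2]='0': occ=0, LF[2]=C('0')+0=1+0=1
L[3]='m': occ=0, LF[3]=C('m')+0=6+0=6
L[4]='n': occ=0, LF[4]=C('n')+0=7+0=7
L[5]='p': occ=0, LF[5]=C('p')+0=8+0=8
L[6]='a': occ=1, LF[6]=C('a')+1=3+1=4
L[7]='a': occ=2, LF[7]=C('a')+2=3+2=5
L[8]='$': occ=0, LF[8]=C('$')+0=0+0=0

Answer: 2 3 1 6 7 8 4 5 0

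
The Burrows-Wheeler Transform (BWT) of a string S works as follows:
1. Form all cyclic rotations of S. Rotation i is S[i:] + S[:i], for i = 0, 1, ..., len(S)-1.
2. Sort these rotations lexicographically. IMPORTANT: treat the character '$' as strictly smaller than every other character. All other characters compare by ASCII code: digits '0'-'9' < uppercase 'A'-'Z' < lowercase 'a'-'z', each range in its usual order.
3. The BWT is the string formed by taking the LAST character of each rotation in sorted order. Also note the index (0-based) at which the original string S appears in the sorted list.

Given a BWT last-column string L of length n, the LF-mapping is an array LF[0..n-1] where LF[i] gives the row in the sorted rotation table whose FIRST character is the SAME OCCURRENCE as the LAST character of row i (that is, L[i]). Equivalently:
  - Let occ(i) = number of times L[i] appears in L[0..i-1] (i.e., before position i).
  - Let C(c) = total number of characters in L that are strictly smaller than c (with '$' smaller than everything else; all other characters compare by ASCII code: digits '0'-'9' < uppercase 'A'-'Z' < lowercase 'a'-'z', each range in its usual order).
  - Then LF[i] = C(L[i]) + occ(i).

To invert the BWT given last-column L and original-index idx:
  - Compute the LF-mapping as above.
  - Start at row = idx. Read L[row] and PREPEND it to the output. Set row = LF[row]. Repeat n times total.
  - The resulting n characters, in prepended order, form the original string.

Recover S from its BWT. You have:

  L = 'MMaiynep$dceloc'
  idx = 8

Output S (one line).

LF mapping: 1 2 3 9 14 11 7 13 0 6 4 8 10 12 5
Walk LF starting at row 8, prepending L[row]:
  step 1: row=8, L[8]='$', prepend. Next row=LF[8]=0
  step 2: row=0, L[0]='M', prepend. Next row=LF[0]=1
  step 3: row=1, L[1]='M', prepend. Next row=LF[1]=2
  step 4: row=2, L[2]='a', prepend. Next row=LF[2]=3
  step 5: row=3, L[3]='i', prepend. Next row=LF[3]=9
  step 6: row=9, L[9]='d', prepend. Next row=LF[9]=6
  step 7: row=6, L[6]='e', prepend. Next row=LF[6]=7
  step 8: row=7, L[7]='p', prepend. Next row=LF[7]=13
  step 9: row=13, L[13]='o', prepend. Next row=LF[13]=12
  step 10: row=12, L[12]='l', prepend. Next row=LF[12]=10
  step 11: row=10, L[10]='c', prepend. Next row=LF[10]=4
  step 12: row=4, L[4]='y', prepend. Next row=LF[4]=14
  step 13: row=14, L[14]='c', prepend. Next row=LF[14]=5
  step 14: row=5, L[5]='n', prepend. Next row=LF[5]=11
  step 15: row=11, L[11]='e', prepend. Next row=LF[11]=8
Reversed output: encyclopediaMM$

Answer: encyclopediaMM$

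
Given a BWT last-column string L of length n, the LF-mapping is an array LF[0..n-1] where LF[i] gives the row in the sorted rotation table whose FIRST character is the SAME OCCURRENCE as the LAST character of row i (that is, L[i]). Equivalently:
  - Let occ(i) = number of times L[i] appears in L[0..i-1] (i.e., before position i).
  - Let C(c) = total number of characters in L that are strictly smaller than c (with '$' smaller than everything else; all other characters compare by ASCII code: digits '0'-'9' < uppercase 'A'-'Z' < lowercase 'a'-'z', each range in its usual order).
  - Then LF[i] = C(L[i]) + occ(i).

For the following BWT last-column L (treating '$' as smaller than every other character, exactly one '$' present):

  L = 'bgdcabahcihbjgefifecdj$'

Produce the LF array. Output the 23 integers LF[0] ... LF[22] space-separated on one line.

Char counts: '$':1, 'a':2, 'b':3, 'c':3, 'd':2, 'e':2, 'f':2, 'g':2, 'h':2, 'i':2, 'j':2
C (first-col start): C('$')=0, C('a')=1, C('b')=3, C('c')=6, C('d')=9, C('e')=11, C('f')=13, C('g')=15, C('h')=17, C('i')=19, C('j')=21
L[0]='b': occ=0, LF[0]=C('b')+0=3+0=3
L[1]='g': occ=0, LF[1]=C('g')+0=15+0=15
L[2]='d': occ=0, LF[2]=C('d')+0=9+0=9
L[3]='c': occ=0, LF[3]=C('c')+0=6+0=6
L[4]='a': occ=0, LF[4]=C('a')+0=1+0=1
L[5]='b': occ=1, LF[5]=C('b')+1=3+1=4
L[6]='a': occ=1, LF[6]=C('a')+1=1+1=2
L[7]='h': occ=0, LF[7]=C('h')+0=17+0=17
L[8]='c': occ=1, LF[8]=C('c')+1=6+1=7
L[9]='i': occ=0, LF[9]=C('i')+0=19+0=19
L[10]='h': occ=1, LF[10]=C('h')+1=17+1=18
L[11]='b': occ=2, LF[11]=C('b')+2=3+2=5
L[12]='j': occ=0, LF[12]=C('j')+0=21+0=21
L[13]='g': occ=1, LF[13]=C('g')+1=15+1=16
L[14]='e': occ=0, LF[14]=C('e')+0=11+0=11
L[15]='f': occ=0, LF[15]=C('f')+0=13+0=13
L[16]='i': occ=1, LF[16]=C('i')+1=19+1=20
L[17]='f': occ=1, LF[17]=C('f')+1=13+1=14
L[18]='e': occ=1, LF[18]=C('e')+1=11+1=12
L[19]='c': occ=2, LF[19]=C('c')+2=6+2=8
L[20]='d': occ=1, LF[20]=C('d')+1=9+1=10
L[21]='j': occ=1, LF[21]=C('j')+1=21+1=22
L[22]='$': occ=0, LF[22]=C('$')+0=0+0=0

Answer: 3 15 9 6 1 4 2 17 7 19 18 5 21 16 11 13 20 14 12 8 10 22 0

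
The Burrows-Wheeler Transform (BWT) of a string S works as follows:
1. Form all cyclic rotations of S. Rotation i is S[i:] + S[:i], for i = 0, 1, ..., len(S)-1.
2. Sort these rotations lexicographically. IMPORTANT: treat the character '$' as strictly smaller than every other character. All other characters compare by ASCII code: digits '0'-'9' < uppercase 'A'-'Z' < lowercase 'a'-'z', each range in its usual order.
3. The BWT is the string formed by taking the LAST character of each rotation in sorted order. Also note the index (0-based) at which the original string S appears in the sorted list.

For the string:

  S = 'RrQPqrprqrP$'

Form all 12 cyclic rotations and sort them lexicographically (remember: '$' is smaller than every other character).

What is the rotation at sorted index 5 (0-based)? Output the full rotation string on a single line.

All 12 rotations (rotation i = S[i:]+S[:i]):
  rot[0] = RrQPqrprqrP$
  rot[1] = rQPqrprqrP$R
  rot[2] = QPqrprqrP$Rr
  rot[3] = PqrprqrP$RrQ
  rot[4] = qrprqrP$RrQP
  rot[5] = rprqrP$RrQPq
  rot[6] = prqrP$RrQPqr
  rot[7] = rqrP$RrQPqrp
  rot[8] = qrP$RrQPqrpr
  rot[9] = rP$RrQPqrprq
  rot[10] = P$RrQPqrprqr
  rot[11] = $RrQPqrprqrP
Sorted (with $ < everything):
  sorted[0] = $RrQPqrprqrP
  sorted[1] = P$RrQPqrprqr
  sorted[2] = PqrprqrP$RrQ
  sorted[3] = QPqrprqrP$Rr
  sorted[4] = RrQPqrprqrP$
  sorted[5] = prqrP$RrQPqr
  sorted[6] = qrP$RrQPqrpr
  sorted[7] = qrprqrP$RrQP
  sorted[8] = rP$RrQPqrprq
  sorted[9] = rQPqrprqrP$R
  sorted[10] = rprqrP$RrQPq
  sorted[11] = rqrP$RrQPqrp
sorted[5] = prqrP$RrQPqr

Answer: prqrP$RrQPqr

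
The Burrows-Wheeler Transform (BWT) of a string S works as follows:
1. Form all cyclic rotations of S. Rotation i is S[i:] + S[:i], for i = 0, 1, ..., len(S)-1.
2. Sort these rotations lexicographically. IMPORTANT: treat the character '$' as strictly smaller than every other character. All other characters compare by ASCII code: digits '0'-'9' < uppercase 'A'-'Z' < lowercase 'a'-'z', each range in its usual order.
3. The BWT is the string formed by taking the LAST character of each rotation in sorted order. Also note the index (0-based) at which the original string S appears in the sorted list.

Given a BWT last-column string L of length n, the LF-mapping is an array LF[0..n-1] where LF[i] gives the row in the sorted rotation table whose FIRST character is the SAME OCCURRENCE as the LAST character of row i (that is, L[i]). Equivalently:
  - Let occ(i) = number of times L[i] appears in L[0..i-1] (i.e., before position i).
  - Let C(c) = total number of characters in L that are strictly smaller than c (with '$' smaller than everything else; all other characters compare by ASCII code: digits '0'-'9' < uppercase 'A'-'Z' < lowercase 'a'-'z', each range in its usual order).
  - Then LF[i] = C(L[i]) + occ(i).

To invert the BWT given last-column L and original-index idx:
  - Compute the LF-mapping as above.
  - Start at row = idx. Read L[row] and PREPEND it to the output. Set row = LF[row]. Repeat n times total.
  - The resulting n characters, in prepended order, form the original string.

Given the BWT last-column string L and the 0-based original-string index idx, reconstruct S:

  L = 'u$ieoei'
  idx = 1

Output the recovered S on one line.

LF mapping: 6 0 3 1 5 2 4
Walk LF starting at row 1, prepending L[row]:
  step 1: row=1, L[1]='$', prepend. Next row=LF[1]=0
  step 2: row=0, L[0]='u', prepend. Next row=LF[0]=6
  step 3: row=6, L[6]='i', prepend. Next row=LF[6]=4
  step 4: row=4, L[4]='o', prepend. Next row=LF[4]=5
  step 5: row=5, L[5]='e', prepend. Next row=LF[5]=2
  step 6: row=2, L[2]='i', prepend. Next row=LF[2]=3
  step 7: row=3, L[3]='e', prepend. Next row=LF[3]=1
Reversed output: eieoiu$

Answer: eieoiu$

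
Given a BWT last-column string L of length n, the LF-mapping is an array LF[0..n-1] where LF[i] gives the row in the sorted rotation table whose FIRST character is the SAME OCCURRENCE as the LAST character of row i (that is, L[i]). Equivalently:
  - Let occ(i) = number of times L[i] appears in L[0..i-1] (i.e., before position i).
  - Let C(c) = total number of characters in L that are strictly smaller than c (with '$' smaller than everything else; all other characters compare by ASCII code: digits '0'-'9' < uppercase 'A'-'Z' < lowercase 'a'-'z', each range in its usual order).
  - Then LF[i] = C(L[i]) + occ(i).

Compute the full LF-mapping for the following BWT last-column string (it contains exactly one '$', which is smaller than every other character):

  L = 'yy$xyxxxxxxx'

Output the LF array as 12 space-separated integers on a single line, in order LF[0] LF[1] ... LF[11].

Char counts: '$':1, 'x':8, 'y':3
C (first-col start): C('$')=0, C('x')=1, C('y')=9
L[0]='y': occ=0, LF[0]=C('y')+0=9+0=9
L[1]='y': occ=1, LF[1]=C('y')+1=9+1=10
L[2]='$': occ=0, LF[2]=C('$')+0=0+0=0
L[3]='x': occ=0, LF[3]=C('x')+0=1+0=1
L[4]='y': occ=2, LF[4]=C('y')+2=9+2=11
L[5]='x': occ=1, LF[5]=C('x')+1=1+1=2
L[6]='x': occ=2, LF[6]=C('x')+2=1+2=3
L[7]='x': occ=3, LF[7]=C('x')+3=1+3=4
L[8]='x': occ=4, LF[8]=C('x')+4=1+4=5
L[9]='x': occ=5, LF[9]=C('x')+5=1+5=6
L[10]='x': occ=6, LF[10]=C('x')+6=1+6=7
L[11]='x': occ=7, LF[11]=C('x')+7=1+7=8

Answer: 9 10 0 1 11 2 3 4 5 6 7 8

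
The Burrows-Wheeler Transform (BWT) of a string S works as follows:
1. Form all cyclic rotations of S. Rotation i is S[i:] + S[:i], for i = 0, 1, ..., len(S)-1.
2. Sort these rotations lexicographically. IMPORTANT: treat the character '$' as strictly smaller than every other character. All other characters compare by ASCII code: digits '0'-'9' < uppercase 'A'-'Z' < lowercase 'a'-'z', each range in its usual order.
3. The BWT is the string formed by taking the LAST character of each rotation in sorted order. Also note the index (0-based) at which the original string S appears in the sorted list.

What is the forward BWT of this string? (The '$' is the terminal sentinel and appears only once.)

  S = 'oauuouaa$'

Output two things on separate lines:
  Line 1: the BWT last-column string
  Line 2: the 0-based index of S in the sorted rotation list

All 9 rotations (rotation i = S[i:]+S[:i]):
  rot[0] = oauuouaa$
  rot[1] = auuouaa$o
  rot[2] = uuouaa$oa
  rot[3] = uouaa$oau
  rot[4] = ouaa$oauu
  rot[5] = uaa$oauuo
  rot[6] = aa$oauuou
  rot[7] = a$oauuoua
  rot[8] = $oauuouaa
Sorted (with $ < everything):
  sorted[0] = $oauuouaa  (last char: 'a')
  sorted[1] = a$oauuoua  (last char: 'a')
  sorted[2] = aa$oauuou  (last char: 'u')
  sorted[3] = auuouaa$o  (last char: 'o')
  sorted[4] = oauuouaa$  (last char: '$')
  sorted[5] = ouaa$oauu  (last char: 'u')
  sorted[6] = uaa$oauuo  (last char: 'o')
  sorted[7] = uouaa$oau  (last char: 'u')
  sorted[8] = uuouaa$oa  (last char: 'a')
Last column: aauo$uoua
Original string S is at sorted index 4

Answer: aauo$uoua
4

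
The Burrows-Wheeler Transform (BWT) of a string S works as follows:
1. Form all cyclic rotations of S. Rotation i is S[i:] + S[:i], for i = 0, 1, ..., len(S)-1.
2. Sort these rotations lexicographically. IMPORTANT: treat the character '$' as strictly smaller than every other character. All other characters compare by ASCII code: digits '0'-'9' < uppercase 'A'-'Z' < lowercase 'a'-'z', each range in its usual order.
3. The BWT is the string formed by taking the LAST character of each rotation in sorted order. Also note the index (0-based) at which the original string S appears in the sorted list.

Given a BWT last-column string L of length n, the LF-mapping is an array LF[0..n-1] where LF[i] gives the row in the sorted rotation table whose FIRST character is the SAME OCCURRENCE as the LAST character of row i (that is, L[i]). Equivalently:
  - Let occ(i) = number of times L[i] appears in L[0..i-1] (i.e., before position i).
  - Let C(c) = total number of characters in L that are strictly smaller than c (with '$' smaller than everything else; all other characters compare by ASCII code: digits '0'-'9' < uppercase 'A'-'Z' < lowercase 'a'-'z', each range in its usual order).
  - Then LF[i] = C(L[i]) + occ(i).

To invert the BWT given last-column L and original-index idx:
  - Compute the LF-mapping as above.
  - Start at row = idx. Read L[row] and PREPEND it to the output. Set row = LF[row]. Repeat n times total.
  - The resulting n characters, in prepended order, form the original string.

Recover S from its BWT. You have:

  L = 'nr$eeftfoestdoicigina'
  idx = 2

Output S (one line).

Answer: coffeedisintegration$

Derivation:
LF mapping: 13 17 0 4 5 7 19 8 15 6 18 20 3 16 10 2 11 9 12 14 1
Walk LF starting at row 2, prepending L[row]:
  step 1: row=2, L[2]='$', prepend. Next row=LF[2]=0
  step 2: row=0, L[0]='n', prepend. Next row=LF[0]=13
  step 3: row=13, L[13]='o', prepend. Next row=LF[13]=16
  step 4: row=16, L[16]='i', prepend. Next row=LF[16]=11
  step 5: row=11, L[11]='t', prepend. Next row=LF[11]=20
  step 6: row=20, L[20]='a', prepend. Next row=LF[20]=1
  step 7: row=1, L[1]='r', prepend. Next row=LF[1]=17
  step 8: row=17, L[17]='g', prepend. Next row=LF[17]=9
  step 9: row=9, L[9]='e', prepend. Next row=LF[9]=6
  step 10: row=6, L[6]='t', prepend. Next row=LF[6]=19
  step 11: row=19, L[19]='n', prepend. Next row=LF[19]=14
  step 12: row=14, L[14]='i', prepend. Next row=LF[14]=10
  step 13: row=10, L[10]='s', prepend. Next row=LF[10]=18
  step 14: row=18, L[18]='i', prepend. Next row=LF[18]=12
  step 15: row=12, L[12]='d', prepend. Next row=LF[12]=3
  step 16: row=3, L[3]='e', prepend. Next row=LF[3]=4
  step 17: row=4, L[4]='e', prepend. Next row=LF[4]=5
  step 18: row=5, L[5]='f', prepend. Next row=LF[5]=7
  step 19: row=7, L[7]='f', prepend. Next row=LF[7]=8
  step 20: row=8, L[8]='o', prepend. Next row=LF[8]=15
  step 21: row=15, L[15]='c', prepend. Next row=LF[15]=2
Reversed output: coffeedisintegration$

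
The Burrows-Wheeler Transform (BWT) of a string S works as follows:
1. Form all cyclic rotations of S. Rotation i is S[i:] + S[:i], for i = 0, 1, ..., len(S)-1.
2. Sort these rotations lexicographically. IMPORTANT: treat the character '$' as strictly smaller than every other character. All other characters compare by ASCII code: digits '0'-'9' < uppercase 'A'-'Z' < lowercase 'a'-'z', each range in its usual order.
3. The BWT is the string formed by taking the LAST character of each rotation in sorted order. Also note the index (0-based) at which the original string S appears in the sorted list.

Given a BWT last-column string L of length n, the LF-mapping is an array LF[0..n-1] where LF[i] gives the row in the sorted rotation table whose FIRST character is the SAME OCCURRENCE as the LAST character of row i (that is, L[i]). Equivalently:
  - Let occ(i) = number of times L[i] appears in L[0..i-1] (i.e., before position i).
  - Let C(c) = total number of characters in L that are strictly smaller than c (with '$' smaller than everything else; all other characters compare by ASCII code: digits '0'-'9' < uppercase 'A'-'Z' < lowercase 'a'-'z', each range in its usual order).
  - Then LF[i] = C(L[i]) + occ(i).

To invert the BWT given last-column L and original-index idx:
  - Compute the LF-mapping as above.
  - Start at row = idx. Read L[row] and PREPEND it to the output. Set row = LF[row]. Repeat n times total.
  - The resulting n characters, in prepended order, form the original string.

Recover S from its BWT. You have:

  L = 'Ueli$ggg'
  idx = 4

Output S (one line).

LF mapping: 1 2 7 6 0 3 4 5
Walk LF starting at row 4, prepending L[row]:
  step 1: row=4, L[4]='$', prepend. Next row=LF[4]=0
  step 2: row=0, L[0]='U', prepend. Next row=LF[0]=1
  step 3: row=1, L[1]='e', prepend. Next row=LF[1]=2
  step 4: row=2, L[2]='l', prepend. Next row=LF[2]=7
  step 5: row=7, L[7]='g', prepend. Next row=LF[7]=5
  step 6: row=5, L[5]='g', prepend. Next row=LF[5]=3
  step 7: row=3, L[3]='i', prepend. Next row=LF[3]=6
  step 8: row=6, L[6]='g', prepend. Next row=LF[6]=4
Reversed output: giggleU$

Answer: giggleU$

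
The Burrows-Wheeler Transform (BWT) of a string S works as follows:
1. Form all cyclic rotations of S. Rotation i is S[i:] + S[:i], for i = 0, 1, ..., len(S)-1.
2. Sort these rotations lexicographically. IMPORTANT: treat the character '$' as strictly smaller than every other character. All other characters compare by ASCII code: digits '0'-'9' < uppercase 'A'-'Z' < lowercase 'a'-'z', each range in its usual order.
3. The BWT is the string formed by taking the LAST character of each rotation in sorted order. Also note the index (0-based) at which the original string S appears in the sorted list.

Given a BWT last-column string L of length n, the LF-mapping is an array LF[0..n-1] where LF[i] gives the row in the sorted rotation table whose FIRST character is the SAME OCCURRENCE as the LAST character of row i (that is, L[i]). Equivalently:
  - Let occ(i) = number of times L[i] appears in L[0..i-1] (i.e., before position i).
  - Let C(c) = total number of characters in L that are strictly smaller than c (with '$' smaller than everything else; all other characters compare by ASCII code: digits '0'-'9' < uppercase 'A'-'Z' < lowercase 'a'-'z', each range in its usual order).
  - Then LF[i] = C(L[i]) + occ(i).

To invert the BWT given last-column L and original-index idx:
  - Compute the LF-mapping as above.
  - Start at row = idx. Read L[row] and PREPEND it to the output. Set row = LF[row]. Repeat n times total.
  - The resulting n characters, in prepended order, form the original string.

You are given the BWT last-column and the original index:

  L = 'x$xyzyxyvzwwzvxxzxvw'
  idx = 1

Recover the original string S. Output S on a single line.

Answer: vxvyvzxzxwzzwxywxyx$

Derivation:
LF mapping: 7 0 8 13 16 14 9 15 1 17 4 5 18 2 10 11 19 12 3 6
Walk LF starting at row 1, prepending L[row]:
  step 1: row=1, L[1]='$', prepend. Next row=LF[1]=0
  step 2: row=0, L[0]='x', prepend. Next row=LF[0]=7
  step 3: row=7, L[7]='y', prepend. Next row=LF[7]=15
  step 4: row=15, L[15]='x', prepend. Next row=LF[15]=11
  step 5: row=11, L[11]='w', prepend. Next row=LF[11]=5
  step 6: row=5, L[5]='y', prepend. Next row=LF[5]=14
  step 7: row=14, L[14]='x', prepend. Next row=LF[14]=10
  step 8: row=10, L[10]='w', prepend. Next row=LF[10]=4
  step 9: row=4, L[4]='z', prepend. Next row=LF[4]=16
  step 10: row=16, L[16]='z', prepend. Next row=LF[16]=19
  step 11: row=19, L[19]='w', prepend. Next row=LF[19]=6
  step 12: row=6, L[6]='x', prepend. Next row=LF[6]=9
  step 13: row=9, L[9]='z', prepend. Next row=LF[9]=17
  step 14: row=17, L[17]='x', prepend. Next row=LF[17]=12
  step 15: row=12, L[12]='z', prepend. Next row=LF[12]=18
  step 16: row=18, L[18]='v', prepend. Next row=LF[18]=3
  step 17: row=3, L[3]='y', prepend. Next row=LF[3]=13
  step 18: row=13, L[13]='v', prepend. Next row=LF[13]=2
  step 19: row=2, L[2]='x', prepend. Next row=LF[2]=8
  step 20: row=8, L[8]='v', prepend. Next row=LF[8]=1
Reversed output: vxvyvzxzxwzzwxywxyx$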